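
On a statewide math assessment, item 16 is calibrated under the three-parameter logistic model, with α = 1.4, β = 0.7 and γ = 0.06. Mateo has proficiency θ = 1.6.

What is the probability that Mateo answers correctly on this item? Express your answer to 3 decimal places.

P(θ) = γ + (1 − γ) · 1 / (1 + exp(−α(θ − β)))
Exponent: 1.4 × (1.6 − 0.7) = 1.2600
1/(1 + e^{-1.2600}) = 0.7790
P = 0.06 + 0.94 × 0.7790 = 0.7923

0.792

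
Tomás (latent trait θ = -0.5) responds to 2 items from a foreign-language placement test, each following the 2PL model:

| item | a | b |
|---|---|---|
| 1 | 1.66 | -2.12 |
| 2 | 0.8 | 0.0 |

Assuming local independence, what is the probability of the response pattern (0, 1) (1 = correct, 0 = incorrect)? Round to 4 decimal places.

0.0255

P(θ) = 1 / (1 + exp(−a(θ − b)))
P_1 = 1/(1+e^{-2.6892}) = 0.9364
P_2 = 1/(1+e^{0.4000}) = 0.4013
L = (1−P_1) × P_2 = 0.0636 × 0.4013 = 0.02553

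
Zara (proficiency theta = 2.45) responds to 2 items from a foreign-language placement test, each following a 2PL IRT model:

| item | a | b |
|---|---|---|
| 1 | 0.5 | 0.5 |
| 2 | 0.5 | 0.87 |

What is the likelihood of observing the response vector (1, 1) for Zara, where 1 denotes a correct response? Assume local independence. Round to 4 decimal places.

P(theta) = 1 / (1 + exp(−a(theta − b)))
P_1 = 1/(1+e^{-0.9750}) = 0.7261
P_2 = 1/(1+e^{-0.7900}) = 0.6878
L = P_1 × P_2 = 0.7261 × 0.6878 = 0.49944

0.4994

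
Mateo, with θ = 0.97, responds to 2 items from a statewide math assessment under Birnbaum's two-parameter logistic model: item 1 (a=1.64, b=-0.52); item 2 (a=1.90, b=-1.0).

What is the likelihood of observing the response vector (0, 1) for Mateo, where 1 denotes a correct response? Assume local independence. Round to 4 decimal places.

P(θ) = 1 / (1 + exp(−a(θ − b)))
P_1 = 1/(1+e^{-2.4436}) = 0.9201
P_2 = 1/(1+e^{-3.7430}) = 0.9769
L = (1−P_1) × P_2 = 0.0799 × 0.9769 = 0.07806

0.0781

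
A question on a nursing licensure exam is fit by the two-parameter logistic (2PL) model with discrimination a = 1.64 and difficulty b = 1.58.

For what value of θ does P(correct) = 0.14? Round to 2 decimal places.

0.47

P(θ) = 1 / (1 + exp(−a(θ − b)))
logit = ln(0.1400/0.8600) = -1.8153
θ = b + logit/(a) = 1.58 + (-1.8153)/1.6400 = 0.4731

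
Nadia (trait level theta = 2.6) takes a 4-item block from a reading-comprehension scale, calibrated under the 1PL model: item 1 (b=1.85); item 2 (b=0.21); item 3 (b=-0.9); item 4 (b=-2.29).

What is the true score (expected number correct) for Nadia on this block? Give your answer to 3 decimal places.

P(theta) = 1 / (1 + exp(−(theta − b)))
P_1 = 1/(1+e^{-0.7500}) = 0.6792
P_2 = 1/(1+e^{-2.3900}) = 0.9161
P_3 = 1/(1+e^{-3.5000}) = 0.9707
P_4 = 1/(1+e^{-4.8900}) = 0.9925
E[score] = 0.6792 + 0.9161 + 0.9707 + 0.9925 = 3.5585

3.558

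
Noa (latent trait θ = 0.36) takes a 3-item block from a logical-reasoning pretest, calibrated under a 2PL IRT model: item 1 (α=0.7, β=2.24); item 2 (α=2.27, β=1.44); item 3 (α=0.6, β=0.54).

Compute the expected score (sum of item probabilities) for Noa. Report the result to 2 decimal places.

P(θ) = 1 / (1 + exp(−α(θ − β)))
P_1 = 1/(1+e^{1.3160}) = 0.2115
P_2 = 1/(1+e^{2.4516}) = 0.0793
P_3 = 1/(1+e^{0.1080}) = 0.4730
E[score] = 0.2115 + 0.0793 + 0.4730 = 0.7638

0.76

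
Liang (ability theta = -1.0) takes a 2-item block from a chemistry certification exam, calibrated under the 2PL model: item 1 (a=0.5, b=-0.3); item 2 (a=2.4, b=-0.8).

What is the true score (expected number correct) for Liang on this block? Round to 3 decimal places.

0.796

P(theta) = 1 / (1 + exp(−a(theta − b)))
P_1 = 1/(1+e^{0.3500}) = 0.4134
P_2 = 1/(1+e^{0.4800}) = 0.3823
E[score] = 0.4134 + 0.3823 = 0.7956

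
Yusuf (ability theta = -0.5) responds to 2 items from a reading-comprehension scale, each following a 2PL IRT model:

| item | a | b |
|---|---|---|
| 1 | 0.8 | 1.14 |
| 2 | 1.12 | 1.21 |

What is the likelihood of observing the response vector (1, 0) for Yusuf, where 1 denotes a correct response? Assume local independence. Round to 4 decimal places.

0.1849

P(theta) = 1 / (1 + exp(−a(theta − b)))
P_1 = 1/(1+e^{1.3120}) = 0.2122
P_2 = 1/(1+e^{1.9152}) = 0.1284
L = P_1 × (1−P_2) = 0.2122 × 0.8716 = 0.18491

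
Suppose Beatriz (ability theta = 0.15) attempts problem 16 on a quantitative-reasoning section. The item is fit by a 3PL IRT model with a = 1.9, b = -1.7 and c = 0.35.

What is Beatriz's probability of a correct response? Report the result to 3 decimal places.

0.981

P(theta) = c + (1 − c) · 1 / (1 + exp(−a(theta − b)))
Exponent: 1.9 × (0.15 − (-1.7)) = 3.5150
1/(1 + e^{-3.5150}) = 0.9711
P = 0.35 + 0.65 × 0.9711 = 0.9812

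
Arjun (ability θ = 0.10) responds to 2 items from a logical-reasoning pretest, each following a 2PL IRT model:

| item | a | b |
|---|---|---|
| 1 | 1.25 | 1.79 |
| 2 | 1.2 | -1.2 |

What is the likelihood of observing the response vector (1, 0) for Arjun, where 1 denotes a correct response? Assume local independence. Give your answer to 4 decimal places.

0.0187

P(θ) = 1 / (1 + exp(−a(θ − b)))
P_1 = 1/(1+e^{2.1125}) = 0.1079
P_2 = 1/(1+e^{-1.5600}) = 0.8264
L = P_1 × (1−P_2) = 0.1079 × 0.1736 = 0.01873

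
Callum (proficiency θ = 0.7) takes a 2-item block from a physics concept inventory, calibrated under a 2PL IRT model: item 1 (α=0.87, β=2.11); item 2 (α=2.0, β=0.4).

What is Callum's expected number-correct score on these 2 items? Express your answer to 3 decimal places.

P(θ) = 1 / (1 + exp(−α(θ − β)))
P_1 = 1/(1+e^{1.2267}) = 0.2268
P_2 = 1/(1+e^{-0.6000}) = 0.6457
E[score] = 0.2268 + 0.6457 = 0.8724

0.872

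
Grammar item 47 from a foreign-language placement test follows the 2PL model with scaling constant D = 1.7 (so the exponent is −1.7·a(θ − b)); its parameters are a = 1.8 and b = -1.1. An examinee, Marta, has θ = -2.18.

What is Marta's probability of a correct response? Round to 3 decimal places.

P(θ) = 1 / (1 + exp(−D·a(θ − b)))
Exponent: 1.7 × 1.8 × (-2.18 − (-1.1)) = -3.3048
1/(1 + e^{3.3048}) = 0.0354
P = 0.0354

0.035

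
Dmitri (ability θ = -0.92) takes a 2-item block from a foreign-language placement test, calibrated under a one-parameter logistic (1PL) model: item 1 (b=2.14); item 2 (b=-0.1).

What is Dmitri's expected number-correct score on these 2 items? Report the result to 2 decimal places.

P(θ) = 1 / (1 + exp(−(θ − b)))
P_1 = 1/(1+e^{3.0600}) = 0.0448
P_2 = 1/(1+e^{0.8200}) = 0.3058
E[score] = 0.0448 + 0.3058 = 0.3506

0.35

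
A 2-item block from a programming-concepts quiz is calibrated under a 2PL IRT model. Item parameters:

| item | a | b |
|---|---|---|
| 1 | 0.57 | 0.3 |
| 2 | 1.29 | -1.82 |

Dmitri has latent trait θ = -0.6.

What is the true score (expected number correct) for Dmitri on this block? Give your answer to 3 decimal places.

1.203

P(θ) = 1 / (1 + exp(−a(θ − b)))
P_1 = 1/(1+e^{0.5130}) = 0.3745
P_2 = 1/(1+e^{-1.5738}) = 0.8283
E[score] = 0.3745 + 0.8283 = 1.2028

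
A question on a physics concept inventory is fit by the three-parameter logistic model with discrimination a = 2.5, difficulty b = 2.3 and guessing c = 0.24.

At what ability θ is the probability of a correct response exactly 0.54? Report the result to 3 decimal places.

2.129

P(θ) = c + (1 − c) · 1 / (1 + exp(−a(θ − b)))
Remove guessing floor: (0.54 − 0.24)/(1 − 0.24) = 0.3947
logit = ln(0.3947/0.6053) = -0.4274
θ = b + logit/(a) = 2.3 + (-0.4274)/2.5000 = 2.1290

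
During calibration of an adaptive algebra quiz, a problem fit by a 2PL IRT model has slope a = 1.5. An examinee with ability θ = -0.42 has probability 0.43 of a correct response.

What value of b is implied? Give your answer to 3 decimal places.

P(θ) = 1 / (1 + exp(−a(θ − b)))
logit(0.43) = ln(0.43/0.57) = -0.2819
b = θ − logit/(a) = -0.42 − (-0.2819)/1.5000 = -0.2321

-0.232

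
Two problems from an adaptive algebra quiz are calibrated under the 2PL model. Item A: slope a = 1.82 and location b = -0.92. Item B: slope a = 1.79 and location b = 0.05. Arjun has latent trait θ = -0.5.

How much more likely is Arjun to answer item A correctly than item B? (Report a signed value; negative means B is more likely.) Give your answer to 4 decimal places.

0.4103

P(θ) = 1 / (1 + exp(−a(θ − b)))
P_A = 0.6823
P_B = 0.2720
P_A − P_B = 0.4103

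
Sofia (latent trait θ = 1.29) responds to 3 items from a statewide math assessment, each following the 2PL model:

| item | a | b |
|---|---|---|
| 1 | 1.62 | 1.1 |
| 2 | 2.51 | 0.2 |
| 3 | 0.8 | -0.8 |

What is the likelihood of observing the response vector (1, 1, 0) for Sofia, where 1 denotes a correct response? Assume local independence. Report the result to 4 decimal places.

P(θ) = 1 / (1 + exp(−a(θ − b)))
P_1 = 1/(1+e^{-0.3078}) = 0.5763
P_2 = 1/(1+e^{-2.7359}) = 0.9391
P_3 = 1/(1+e^{-1.6720}) = 0.8418
L = P_1 × P_2 × (1−P_3) = 0.5763 × 0.9391 × 0.1582 = 0.08560

0.0856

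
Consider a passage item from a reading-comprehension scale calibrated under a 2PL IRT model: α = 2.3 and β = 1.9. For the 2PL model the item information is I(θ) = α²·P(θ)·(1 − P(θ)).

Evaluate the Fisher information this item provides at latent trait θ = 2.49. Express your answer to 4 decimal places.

0.8613

P = 1/(1+e^{-1.3570}) = 0.7953
P(1−P) = 0.7953 × 0.2047 = 0.1628
I = α² × P(1−P) = 2.3² × 0.1628 = 0.86129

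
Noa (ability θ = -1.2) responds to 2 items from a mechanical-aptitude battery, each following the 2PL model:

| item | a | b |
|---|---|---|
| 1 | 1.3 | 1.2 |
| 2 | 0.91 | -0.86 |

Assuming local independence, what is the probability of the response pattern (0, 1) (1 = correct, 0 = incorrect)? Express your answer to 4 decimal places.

0.4054

P(θ) = 1 / (1 + exp(−a(θ − b)))
P_1 = 1/(1+e^{3.1200}) = 0.0423
P_2 = 1/(1+e^{0.3094}) = 0.4233
L = (1−P_1) × P_2 = 0.9577 × 0.4233 = 0.40536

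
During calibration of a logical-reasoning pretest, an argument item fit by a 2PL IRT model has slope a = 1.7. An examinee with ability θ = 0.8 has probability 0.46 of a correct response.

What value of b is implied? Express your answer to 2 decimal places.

0.89

P(θ) = 1 / (1 + exp(−a(θ − b)))
logit(0.46) = ln(0.46/0.54) = -0.1603
b = θ − logit/(a) = 0.8 − (-0.1603)/1.7000 = 0.8943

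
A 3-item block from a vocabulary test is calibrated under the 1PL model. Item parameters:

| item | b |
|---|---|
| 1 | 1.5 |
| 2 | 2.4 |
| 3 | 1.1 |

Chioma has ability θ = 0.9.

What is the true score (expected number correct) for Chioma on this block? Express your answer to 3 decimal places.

0.987

P(θ) = 1 / (1 + exp(−(θ − b)))
P_1 = 1/(1+e^{0.6000}) = 0.3543
P_2 = 1/(1+e^{1.5000}) = 0.1824
P_3 = 1/(1+e^{0.2000}) = 0.4502
E[score] = 0.3543 + 0.1824 + 0.4502 = 0.9869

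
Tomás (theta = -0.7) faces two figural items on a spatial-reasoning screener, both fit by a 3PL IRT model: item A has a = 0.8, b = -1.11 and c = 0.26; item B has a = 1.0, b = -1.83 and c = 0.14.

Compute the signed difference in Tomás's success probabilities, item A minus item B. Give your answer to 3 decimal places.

-0.100

P(theta) = c + (1 − c) · 1 / (1 + exp(−a(theta − b)))
P_A = 0.6901
P_B = 0.7900
P_A − P_B = -0.0999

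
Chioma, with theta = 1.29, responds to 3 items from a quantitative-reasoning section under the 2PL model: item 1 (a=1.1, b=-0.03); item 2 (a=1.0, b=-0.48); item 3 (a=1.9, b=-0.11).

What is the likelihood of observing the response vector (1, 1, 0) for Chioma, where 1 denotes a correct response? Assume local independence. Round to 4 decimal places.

P(theta) = 1 / (1 + exp(−a(theta − b)))
P_1 = 1/(1+e^{-1.4520}) = 0.8103
P_2 = 1/(1+e^{-1.7700}) = 0.8545
P_3 = 1/(1+e^{-2.6600}) = 0.9346
L = P_1 × P_2 × (1−P_3) = 0.8103 × 0.8545 × 0.0654 = 0.04526

0.0453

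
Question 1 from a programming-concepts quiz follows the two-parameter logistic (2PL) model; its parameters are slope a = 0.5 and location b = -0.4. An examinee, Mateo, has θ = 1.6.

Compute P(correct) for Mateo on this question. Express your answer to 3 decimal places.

P(θ) = 1 / (1 + exp(−a(θ − b)))
Exponent: 0.5 × (1.6 − (-0.4)) = 1.0000
1/(1 + e^{-1.0000}) = 0.7311

0.731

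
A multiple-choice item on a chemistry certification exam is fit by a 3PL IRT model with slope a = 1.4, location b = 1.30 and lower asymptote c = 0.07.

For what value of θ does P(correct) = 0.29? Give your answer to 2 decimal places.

0.46

P(θ) = c + (1 − c) · 1 / (1 + exp(−a(θ − b)))
Remove guessing floor: (0.29 − 0.07)/(1 − 0.07) = 0.2366
logit = ln(0.2366/0.7634) = -1.1716
θ = b + logit/(a) = 1.30 + (-1.1716)/1.4000 = 0.4631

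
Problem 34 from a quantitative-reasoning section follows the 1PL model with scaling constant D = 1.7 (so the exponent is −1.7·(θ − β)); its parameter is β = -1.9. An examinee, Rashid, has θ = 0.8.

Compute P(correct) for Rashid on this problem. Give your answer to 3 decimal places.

0.990

P(θ) = 1 / (1 + exp(−D·(θ − β)))
Exponent: 1.7 × (0.8 − (-1.9)) = 4.5900
1/(1 + e^{-4.5900}) = 0.9899
P = 0.9899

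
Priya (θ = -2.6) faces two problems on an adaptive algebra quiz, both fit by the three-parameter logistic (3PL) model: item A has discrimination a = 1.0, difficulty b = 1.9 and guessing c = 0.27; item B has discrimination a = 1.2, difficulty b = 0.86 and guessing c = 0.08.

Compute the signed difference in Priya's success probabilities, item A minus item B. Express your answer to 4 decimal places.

0.1838

P(θ) = c + (1 − c) · 1 / (1 + exp(−a(θ − b)))
P_A = 0.2780
P_B = 0.0943
P_A − P_B = 0.1838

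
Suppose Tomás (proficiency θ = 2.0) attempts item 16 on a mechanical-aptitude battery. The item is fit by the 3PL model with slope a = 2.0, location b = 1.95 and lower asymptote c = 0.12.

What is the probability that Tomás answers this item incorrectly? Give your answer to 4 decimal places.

P(θ) = c + (1 − c) · 1 / (1 + exp(−a(θ − b)))
Exponent: 2.0 × (2.0 − 1.95) = 0.1000
1/(1 + e^{-0.1000}) = 0.5250
P = 0.12 + 0.88 × 0.5250 = 0.5820
P(incorrect) = 1 − 0.5820 = 0.4180

0.4180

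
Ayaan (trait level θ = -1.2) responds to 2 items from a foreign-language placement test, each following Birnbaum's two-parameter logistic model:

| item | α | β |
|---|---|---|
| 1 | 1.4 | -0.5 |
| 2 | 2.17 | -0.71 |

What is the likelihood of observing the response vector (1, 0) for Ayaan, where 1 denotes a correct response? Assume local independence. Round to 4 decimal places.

0.2028

P(θ) = 1 / (1 + exp(−α(θ − β)))
P_1 = 1/(1+e^{0.9800}) = 0.2729
P_2 = 1/(1+e^{1.0633}) = 0.2567
L = P_1 × (1−P_2) = 0.2729 × 0.7433 = 0.20285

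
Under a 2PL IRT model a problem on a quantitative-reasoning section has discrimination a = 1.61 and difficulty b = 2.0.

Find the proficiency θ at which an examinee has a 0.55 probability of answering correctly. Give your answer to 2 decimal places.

P(θ) = 1 / (1 + exp(−a(θ − b)))
logit = ln(0.5500/0.4500) = 0.2007
θ = b + logit/(a) = 2.0 + 0.2007/1.6100 = 2.1246

2.12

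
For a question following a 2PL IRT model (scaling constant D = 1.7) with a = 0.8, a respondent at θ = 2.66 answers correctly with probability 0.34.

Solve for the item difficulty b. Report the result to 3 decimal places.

P(θ) = 1 / (1 + exp(−D·a(θ − b)))
logit(0.34) = ln(0.34/0.66) = -0.6633
b = θ − logit/(1.7·a) = 2.66 − (-0.6633)/1.3600 = 3.1477

3.148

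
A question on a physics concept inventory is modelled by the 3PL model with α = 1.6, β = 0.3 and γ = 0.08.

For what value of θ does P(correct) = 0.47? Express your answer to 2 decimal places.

P(θ) = γ + (1 − γ) · 1 / (1 + exp(−α(θ − β)))
Remove guessing floor: (0.47 − 0.08)/(1 − 0.08) = 0.4239
logit = ln(0.4239/0.5761) = -0.3067
θ = β + logit/(α) = 0.3 + (-0.3067)/1.6000 = 0.1083

0.11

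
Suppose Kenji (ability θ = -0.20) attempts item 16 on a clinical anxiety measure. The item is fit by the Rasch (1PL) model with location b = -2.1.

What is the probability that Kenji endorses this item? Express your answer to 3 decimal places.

0.870

P(θ) = 1 / (1 + exp(−(θ − b)))
Exponent: (-0.20 − (-2.1)) = 1.9000
1/(1 + e^{-1.9000}) = 0.8699
P = 0.8699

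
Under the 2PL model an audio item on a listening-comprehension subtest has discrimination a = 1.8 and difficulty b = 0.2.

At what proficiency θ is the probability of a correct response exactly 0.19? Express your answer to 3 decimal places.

-0.606

P(θ) = 1 / (1 + exp(−a(θ − b)))
logit = ln(0.1900/0.8100) = -1.4500
θ = b + logit/(a) = 0.2 + (-1.4500)/1.8000 = -0.6056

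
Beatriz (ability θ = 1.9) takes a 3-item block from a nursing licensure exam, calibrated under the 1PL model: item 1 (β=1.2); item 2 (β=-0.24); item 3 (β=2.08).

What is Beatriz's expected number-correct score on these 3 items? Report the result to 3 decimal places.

2.018

P(θ) = 1 / (1 + exp(−(θ − β)))
P_1 = 1/(1+e^{-0.7000}) = 0.6682
P_2 = 1/(1+e^{-2.1400}) = 0.8947
P_3 = 1/(1+e^{0.1800}) = 0.4551
E[score] = 0.6682 + 0.8947 + 0.4551 = 2.0180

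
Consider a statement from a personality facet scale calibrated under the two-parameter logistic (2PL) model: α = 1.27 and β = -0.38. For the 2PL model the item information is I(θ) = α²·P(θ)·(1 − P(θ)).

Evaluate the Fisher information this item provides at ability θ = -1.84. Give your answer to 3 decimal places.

P = 1/(1+e^{1.8542}) = 0.1354
P(1−P) = 0.1354 × 0.8646 = 0.1171
I = α² × P(1−P) = 1.27² × 0.1171 = 0.18879

0.189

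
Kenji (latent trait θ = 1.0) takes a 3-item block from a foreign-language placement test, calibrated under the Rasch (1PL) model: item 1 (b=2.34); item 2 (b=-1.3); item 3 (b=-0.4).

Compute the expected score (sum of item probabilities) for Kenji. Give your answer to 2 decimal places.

P(θ) = 1 / (1 + exp(−(θ − b)))
P_1 = 1/(1+e^{1.3400}) = 0.2075
P_2 = 1/(1+e^{-2.3000}) = 0.9089
P_3 = 1/(1+e^{-1.4000}) = 0.8022
E[score] = 0.2075 + 0.9089 + 0.8022 = 1.9186

1.92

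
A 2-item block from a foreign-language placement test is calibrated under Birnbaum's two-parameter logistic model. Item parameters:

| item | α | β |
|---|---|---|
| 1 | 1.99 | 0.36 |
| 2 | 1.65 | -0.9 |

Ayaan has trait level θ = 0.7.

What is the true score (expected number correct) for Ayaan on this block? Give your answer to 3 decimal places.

1.596

P(θ) = 1 / (1 + exp(−α(θ − β)))
P_1 = 1/(1+e^{-0.6766}) = 0.6630
P_2 = 1/(1+e^{-2.6400}) = 0.9334
E[score] = 0.6630 + 0.9334 = 1.5964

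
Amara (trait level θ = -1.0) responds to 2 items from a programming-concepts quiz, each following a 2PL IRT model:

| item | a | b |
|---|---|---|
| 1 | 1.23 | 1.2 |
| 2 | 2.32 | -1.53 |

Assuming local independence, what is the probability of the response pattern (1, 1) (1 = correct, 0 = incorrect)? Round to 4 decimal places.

0.0485

P(θ) = 1 / (1 + exp(−a(θ − b)))
P_1 = 1/(1+e^{2.7060}) = 0.0626
P_2 = 1/(1+e^{-1.2296}) = 0.7737
L = P_1 × P_2 = 0.0626 × 0.7737 = 0.04845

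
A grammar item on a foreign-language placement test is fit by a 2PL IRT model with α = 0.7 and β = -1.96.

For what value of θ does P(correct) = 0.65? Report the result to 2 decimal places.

P(θ) = 1 / (1 + exp(−α(θ − β)))
logit = ln(0.6500/0.3500) = 0.6190
θ = β + logit/(α) = -1.96 + 0.6190/0.7000 = -1.0757

-1.08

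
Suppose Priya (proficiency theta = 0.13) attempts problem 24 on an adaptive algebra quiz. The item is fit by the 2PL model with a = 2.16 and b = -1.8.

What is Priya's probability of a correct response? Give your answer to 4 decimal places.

0.9848

P(theta) = 1 / (1 + exp(−a(theta − b)))
Exponent: 2.16 × (0.13 − (-1.8)) = 4.1688
1/(1 + e^{-4.1688}) = 0.9848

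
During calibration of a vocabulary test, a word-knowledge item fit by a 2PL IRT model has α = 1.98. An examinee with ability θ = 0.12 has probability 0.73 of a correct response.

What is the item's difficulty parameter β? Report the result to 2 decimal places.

-0.38

P(θ) = 1 / (1 + exp(−α(θ − β)))
logit(0.73) = ln(0.73/0.27) = 0.9946
β = θ − logit/(α) = 0.12 − 0.9946/1.9800 = -0.3823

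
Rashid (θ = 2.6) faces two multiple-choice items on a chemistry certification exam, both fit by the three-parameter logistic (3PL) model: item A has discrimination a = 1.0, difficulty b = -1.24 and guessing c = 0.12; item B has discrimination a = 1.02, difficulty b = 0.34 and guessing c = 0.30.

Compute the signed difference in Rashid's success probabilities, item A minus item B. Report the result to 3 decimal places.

0.045

P(θ) = c + (1 − c) · 1 / (1 + exp(−a(θ − b)))
P_A = 0.9815
P_B = 0.9365
P_A − P_B = 0.0450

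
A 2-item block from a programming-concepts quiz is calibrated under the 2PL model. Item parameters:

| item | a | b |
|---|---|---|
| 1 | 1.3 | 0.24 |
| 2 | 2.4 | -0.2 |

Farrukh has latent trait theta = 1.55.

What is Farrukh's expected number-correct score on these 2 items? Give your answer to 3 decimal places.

P(theta) = 1 / (1 + exp(−a(theta − b)))
P_1 = 1/(1+e^{-1.7030}) = 0.8459
P_2 = 1/(1+e^{-4.2000}) = 0.9852
E[score] = 0.8459 + 0.9852 = 1.8312

1.831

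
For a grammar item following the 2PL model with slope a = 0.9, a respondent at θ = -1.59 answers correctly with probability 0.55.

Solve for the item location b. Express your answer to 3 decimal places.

P(θ) = 1 / (1 + exp(−a(θ − b)))
logit(0.55) = ln(0.55/0.45) = 0.2007
b = θ − logit/(a) = -1.59 − 0.2007/0.9000 = -1.8130

-1.813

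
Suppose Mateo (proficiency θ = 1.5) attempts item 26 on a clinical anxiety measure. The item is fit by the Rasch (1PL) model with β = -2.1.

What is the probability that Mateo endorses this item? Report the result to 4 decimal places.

0.9734

P(θ) = 1 / (1 + exp(−(θ − β)))
Exponent: (1.5 − (-2.1)) = 3.6000
1/(1 + e^{-3.6000}) = 0.9734
P = 0.9734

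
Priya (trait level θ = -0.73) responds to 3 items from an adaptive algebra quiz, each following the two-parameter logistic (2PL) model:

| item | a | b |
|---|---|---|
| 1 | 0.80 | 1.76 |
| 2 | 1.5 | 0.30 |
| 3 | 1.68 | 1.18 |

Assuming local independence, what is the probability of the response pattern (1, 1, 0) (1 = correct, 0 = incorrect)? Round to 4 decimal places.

0.0203

P(θ) = 1 / (1 + exp(−a(θ − b)))
P_1 = 1/(1+e^{1.9920}) = 0.1200
P_2 = 1/(1+e^{1.5450}) = 0.1758
P_3 = 1/(1+e^{3.2088}) = 0.0388
L = P_1 × P_2 × (1−P_3) = 0.1200 × 0.1758 × 0.9612 = 0.02029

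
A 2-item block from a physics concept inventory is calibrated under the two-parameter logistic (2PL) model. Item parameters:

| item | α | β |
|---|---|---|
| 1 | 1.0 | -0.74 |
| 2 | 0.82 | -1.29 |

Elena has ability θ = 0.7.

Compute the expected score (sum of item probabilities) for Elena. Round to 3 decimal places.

P(θ) = 1 / (1 + exp(−α(θ − β)))
P_1 = 1/(1+e^{-1.4400}) = 0.8085
P_2 = 1/(1+e^{-1.6318}) = 0.8364
E[score] = 0.8085 + 0.8364 = 1.6449

1.645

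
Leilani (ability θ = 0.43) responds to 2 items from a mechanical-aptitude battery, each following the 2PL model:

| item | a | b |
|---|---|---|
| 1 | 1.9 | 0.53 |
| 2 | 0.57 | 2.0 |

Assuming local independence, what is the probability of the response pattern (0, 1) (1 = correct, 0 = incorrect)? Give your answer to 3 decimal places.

P(θ) = 1 / (1 + exp(−a(θ − b)))
P_1 = 1/(1+e^{0.1900}) = 0.4526
P_2 = 1/(1+e^{0.8949}) = 0.2901
L = (1−P_1) × P_2 = 0.5474 × 0.2901 = 0.15879

0.159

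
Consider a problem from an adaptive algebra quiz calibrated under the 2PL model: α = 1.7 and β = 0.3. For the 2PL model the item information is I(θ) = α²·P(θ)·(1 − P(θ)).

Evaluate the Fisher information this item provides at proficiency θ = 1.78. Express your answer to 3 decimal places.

0.200

P = 1/(1+e^{-2.5160}) = 0.9253
P(1−P) = 0.9253 × 0.0747 = 0.0692
I = α² × P(1−P) = 1.7² × 0.0692 = 0.19986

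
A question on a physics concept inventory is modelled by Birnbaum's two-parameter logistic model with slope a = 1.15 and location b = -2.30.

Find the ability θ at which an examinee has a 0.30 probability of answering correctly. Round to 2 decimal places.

-3.04

P(θ) = 1 / (1 + exp(−a(θ − b)))
logit = ln(0.3000/0.7000) = -0.8473
θ = b + logit/(a) = -2.30 + (-0.8473)/1.1500 = -3.0368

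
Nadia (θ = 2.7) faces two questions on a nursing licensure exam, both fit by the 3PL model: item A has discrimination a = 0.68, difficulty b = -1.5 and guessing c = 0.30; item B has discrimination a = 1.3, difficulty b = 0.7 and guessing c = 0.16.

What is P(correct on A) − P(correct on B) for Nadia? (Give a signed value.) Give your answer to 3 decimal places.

0.020

P(θ) = c + (1 − c) · 1 / (1 + exp(−a(θ − b)))
P_A = 0.9619
P_B = 0.9419
P_A − P_B = 0.0200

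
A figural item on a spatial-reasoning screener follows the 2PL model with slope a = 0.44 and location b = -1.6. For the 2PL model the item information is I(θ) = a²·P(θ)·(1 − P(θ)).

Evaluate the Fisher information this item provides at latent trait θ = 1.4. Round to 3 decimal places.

P = 1/(1+e^{-1.3200}) = 0.7892
P(1−P) = 0.7892 × 0.2108 = 0.1664
I = a² × P(1−P) = 0.44² × 0.1664 = 0.03221

0.032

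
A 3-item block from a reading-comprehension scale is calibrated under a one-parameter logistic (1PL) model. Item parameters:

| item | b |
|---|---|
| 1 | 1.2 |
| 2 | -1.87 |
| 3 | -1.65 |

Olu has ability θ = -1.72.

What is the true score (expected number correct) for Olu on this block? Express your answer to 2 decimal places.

1.07

P(θ) = 1 / (1 + exp(−(θ − b)))
P_1 = 1/(1+e^{2.9200}) = 0.0512
P_2 = 1/(1+e^{-0.1500}) = 0.5374
P_3 = 1/(1+e^{0.0700}) = 0.4825
E[score] = 0.0512 + 0.5374 + 0.4825 = 1.0711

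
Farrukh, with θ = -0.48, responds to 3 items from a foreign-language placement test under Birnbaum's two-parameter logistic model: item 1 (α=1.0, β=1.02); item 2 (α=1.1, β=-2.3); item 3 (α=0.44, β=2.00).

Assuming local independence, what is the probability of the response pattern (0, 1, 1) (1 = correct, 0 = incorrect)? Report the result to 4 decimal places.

P(θ) = 1 / (1 + exp(−α(θ − β)))
P_1 = 1/(1+e^{1.5000}) = 0.1824
P_2 = 1/(1+e^{-2.0020}) = 0.8810
P_3 = 1/(1+e^{1.0912}) = 0.2514
L = (1−P_1) × P_2 × P_3 = 0.8176 × 0.8810 × 0.2514 = 0.18108

0.1811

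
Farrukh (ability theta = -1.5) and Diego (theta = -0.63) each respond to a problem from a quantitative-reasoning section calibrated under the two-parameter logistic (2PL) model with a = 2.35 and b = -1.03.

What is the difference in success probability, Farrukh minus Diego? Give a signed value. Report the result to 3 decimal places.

P(theta) = 1 / (1 + exp(−a(theta − b)))
P(Farrukh) = 0.2489  [exponent -1.1045]
P(Diego) = 0.7191  [exponent 0.9400]
Difference = 0.2489 − 0.7191 = -0.4702

-0.470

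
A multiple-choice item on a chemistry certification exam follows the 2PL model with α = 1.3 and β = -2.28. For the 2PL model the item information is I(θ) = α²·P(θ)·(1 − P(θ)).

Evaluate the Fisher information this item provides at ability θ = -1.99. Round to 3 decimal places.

0.408

P = 1/(1+e^{-0.3770}) = 0.5931
P(1−P) = 0.5931 × 0.4069 = 0.2413
I = α² × P(1−P) = 1.3² × 0.2413 = 0.40784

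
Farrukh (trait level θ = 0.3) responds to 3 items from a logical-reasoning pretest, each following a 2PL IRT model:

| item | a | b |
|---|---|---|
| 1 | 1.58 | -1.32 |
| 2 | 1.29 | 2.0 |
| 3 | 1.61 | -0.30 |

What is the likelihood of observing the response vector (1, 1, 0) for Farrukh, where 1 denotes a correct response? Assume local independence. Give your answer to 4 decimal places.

0.0257

P(θ) = 1 / (1 + exp(−a(θ − b)))
P_1 = 1/(1+e^{-2.5596}) = 0.9282
P_2 = 1/(1+e^{2.1930}) = 0.1004
P_3 = 1/(1+e^{-0.9660}) = 0.7243
L = P_1 × P_2 × (1−P_3) = 0.9282 × 0.1004 × 0.2757 = 0.02569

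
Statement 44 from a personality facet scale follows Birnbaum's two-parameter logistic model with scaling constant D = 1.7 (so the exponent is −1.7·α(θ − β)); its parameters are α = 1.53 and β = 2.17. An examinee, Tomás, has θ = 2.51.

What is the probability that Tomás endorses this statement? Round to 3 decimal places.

P(θ) = 1 / (1 + exp(−D·α(θ − β)))
Exponent: 1.7 × 1.53 × (2.51 − 2.17) = 0.8843
1/(1 + e^{-0.8843}) = 0.7077
P = 0.7077

0.708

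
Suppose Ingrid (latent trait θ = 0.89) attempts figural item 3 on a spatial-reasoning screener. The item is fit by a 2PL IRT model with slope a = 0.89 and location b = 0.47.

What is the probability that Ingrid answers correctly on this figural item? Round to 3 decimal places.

P(θ) = 1 / (1 + exp(−a(θ − b)))
Exponent: 0.89 × (0.89 − 0.47) = 0.3738
1/(1 + e^{-0.3738}) = 0.5924

0.592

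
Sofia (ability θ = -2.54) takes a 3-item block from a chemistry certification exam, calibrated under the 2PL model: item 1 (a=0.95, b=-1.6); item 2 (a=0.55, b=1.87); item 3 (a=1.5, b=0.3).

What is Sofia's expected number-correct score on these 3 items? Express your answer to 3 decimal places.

0.386

P(θ) = 1 / (1 + exp(−a(θ − b)))
P_1 = 1/(1+e^{0.8930}) = 0.2905
P_2 = 1/(1+e^{2.4255}) = 0.0812
P_3 = 1/(1+e^{4.2600}) = 0.0139
E[score] = 0.2905 + 0.0812 + 0.0139 = 0.3857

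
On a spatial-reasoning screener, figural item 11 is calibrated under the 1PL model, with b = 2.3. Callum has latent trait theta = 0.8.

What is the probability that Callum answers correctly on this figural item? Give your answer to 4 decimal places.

0.1824

P(theta) = 1 / (1 + exp(−(theta − b)))
Exponent: (0.8 − 2.3) = -1.5000
1/(1 + e^{1.5000}) = 0.1824
P = 0.1824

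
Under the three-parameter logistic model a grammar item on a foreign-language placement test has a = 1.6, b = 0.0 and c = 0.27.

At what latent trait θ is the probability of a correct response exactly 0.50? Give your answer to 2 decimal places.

P(θ) = c + (1 − c) · 1 / (1 + exp(−a(θ − b)))
Remove guessing floor: (0.50 − 0.27)/(1 − 0.27) = 0.3151
logit = ln(0.3151/0.6849) = -0.7765
θ = b + logit/(a) = 0.0 + (-0.7765)/1.6000 = -0.4853

-0.49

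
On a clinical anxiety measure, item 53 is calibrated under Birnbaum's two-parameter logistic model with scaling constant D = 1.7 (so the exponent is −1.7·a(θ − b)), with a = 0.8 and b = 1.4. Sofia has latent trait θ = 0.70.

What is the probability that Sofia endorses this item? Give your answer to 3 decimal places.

0.278

P(θ) = 1 / (1 + exp(−D·a(θ − b)))
Exponent: 1.7 × 0.8 × (0.70 − 1.4) = -0.9520
1/(1 + e^{0.9520}) = 0.2785
P = 0.2785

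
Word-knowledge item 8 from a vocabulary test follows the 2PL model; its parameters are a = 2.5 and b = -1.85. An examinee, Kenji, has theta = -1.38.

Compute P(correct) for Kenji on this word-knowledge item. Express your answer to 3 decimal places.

P(theta) = 1 / (1 + exp(−a(theta − b)))
Exponent: 2.5 × (-1.38 − (-1.85)) = 1.1750
1/(1 + e^{-1.1750}) = 0.7640

0.764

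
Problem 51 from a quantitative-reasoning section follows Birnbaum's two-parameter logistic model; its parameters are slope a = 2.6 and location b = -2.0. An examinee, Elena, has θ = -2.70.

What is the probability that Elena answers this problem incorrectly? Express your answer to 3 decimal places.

P(θ) = 1 / (1 + exp(−a(θ − b)))
Exponent: 2.6 × (-2.70 − (-2.0)) = -1.8200
1/(1 + e^{1.8200}) = 0.1394
P(incorrect) = 1 − 0.1394 = 0.8606

0.861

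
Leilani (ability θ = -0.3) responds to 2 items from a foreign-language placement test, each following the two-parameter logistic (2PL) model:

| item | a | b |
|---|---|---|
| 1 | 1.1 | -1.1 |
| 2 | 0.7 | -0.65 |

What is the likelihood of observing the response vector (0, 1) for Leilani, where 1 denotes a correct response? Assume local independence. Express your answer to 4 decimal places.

P(θ) = 1 / (1 + exp(−a(θ − b)))
P_1 = 1/(1+e^{-0.8800}) = 0.7068
P_2 = 1/(1+e^{-0.2450}) = 0.5609
L = (1−P_1) × P_2 = 0.2932 × 0.5609 = 0.16446

0.1645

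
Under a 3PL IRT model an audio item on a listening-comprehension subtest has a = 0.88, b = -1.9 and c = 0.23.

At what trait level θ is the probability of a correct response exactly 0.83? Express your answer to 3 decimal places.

P(θ) = c + (1 − c) · 1 / (1 + exp(−a(θ − b)))
Remove guessing floor: (0.83 − 0.23)/(1 − 0.23) = 0.7792
logit = ln(0.7792/0.2208) = 1.2611
θ = b + logit/(a) = -1.9 + 1.2611/0.8800 = -0.4669

-0.467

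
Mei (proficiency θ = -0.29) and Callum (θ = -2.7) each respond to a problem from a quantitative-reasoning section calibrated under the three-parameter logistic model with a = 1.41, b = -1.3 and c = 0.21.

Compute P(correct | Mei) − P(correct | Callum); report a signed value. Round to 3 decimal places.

P(θ) = c + (1 − c) · 1 / (1 + exp(−a(θ − b)))
P(Mei) = 0.8467  [exponent 1.4241]
P(Callum) = 0.3063  [exponent -1.9740]
Difference = 0.8467 − 0.3063 = 0.5404

0.540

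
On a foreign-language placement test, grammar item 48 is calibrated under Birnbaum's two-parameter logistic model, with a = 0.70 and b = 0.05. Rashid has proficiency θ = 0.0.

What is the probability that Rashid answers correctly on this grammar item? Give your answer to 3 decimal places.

0.491

P(θ) = 1 / (1 + exp(−a(θ − b)))
Exponent: 0.70 × (0.0 − 0.05) = -0.0350
1/(1 + e^{0.0350}) = 0.4913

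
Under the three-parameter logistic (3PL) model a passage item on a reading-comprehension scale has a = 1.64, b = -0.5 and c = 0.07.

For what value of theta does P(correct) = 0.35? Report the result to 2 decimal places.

P(theta) = c + (1 − c) · 1 / (1 + exp(−a(theta − b)))
Remove guessing floor: (0.35 − 0.07)/(1 − 0.07) = 0.3011
logit = ln(0.3011/0.6989) = -0.8422
theta = b + logit/(a) = -0.5 + (-0.8422)/1.6400 = -1.0135

-1.01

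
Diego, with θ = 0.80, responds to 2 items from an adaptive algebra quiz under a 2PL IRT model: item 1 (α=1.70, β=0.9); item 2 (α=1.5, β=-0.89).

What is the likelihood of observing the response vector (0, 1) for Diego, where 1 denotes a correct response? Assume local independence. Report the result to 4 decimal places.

P(θ) = 1 / (1 + exp(−α(θ − β)))
P_1 = 1/(1+e^{0.1700}) = 0.4576
P_2 = 1/(1+e^{-2.5350}) = 0.9266
L = (1−P_1) × P_2 = 0.5424 × 0.9266 = 0.50256

0.5026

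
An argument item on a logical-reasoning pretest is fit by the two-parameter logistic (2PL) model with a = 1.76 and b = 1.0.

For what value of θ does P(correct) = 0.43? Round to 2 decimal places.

0.84

P(θ) = 1 / (1 + exp(−a(θ − b)))
logit = ln(0.4300/0.5700) = -0.2819
θ = b + logit/(a) = 1.0 + (-0.2819)/1.7600 = 0.8399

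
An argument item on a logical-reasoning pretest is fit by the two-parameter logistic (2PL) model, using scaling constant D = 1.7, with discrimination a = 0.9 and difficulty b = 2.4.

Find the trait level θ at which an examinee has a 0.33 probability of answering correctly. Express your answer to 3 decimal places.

1.937

P(θ) = 1 / (1 + exp(−D·a(θ − b)))
logit = ln(0.3300/0.6700) = -0.7082
θ = b + logit/(1.7·a) = 2.4 + (-0.7082)/1.5300 = 1.9371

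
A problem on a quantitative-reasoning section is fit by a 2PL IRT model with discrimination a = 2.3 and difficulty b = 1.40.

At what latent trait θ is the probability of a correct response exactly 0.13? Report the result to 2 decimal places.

P(θ) = 1 / (1 + exp(−a(θ − b)))
logit = ln(0.1300/0.8700) = -1.9010
θ = b + logit/(a) = 1.40 + (-1.9010)/2.3000 = 0.5735

0.57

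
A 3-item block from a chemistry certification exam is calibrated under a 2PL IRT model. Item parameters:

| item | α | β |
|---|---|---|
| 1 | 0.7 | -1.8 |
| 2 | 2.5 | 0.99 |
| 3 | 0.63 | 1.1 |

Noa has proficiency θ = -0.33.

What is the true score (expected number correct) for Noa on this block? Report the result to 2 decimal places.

1.06

P(θ) = 1 / (1 + exp(−α(θ − β)))
P_1 = 1/(1+e^{-1.0290}) = 0.7367
P_2 = 1/(1+e^{3.3000}) = 0.0356
P_3 = 1/(1+e^{0.9009}) = 0.2889
E[score] = 0.7367 + 0.0356 + 0.2889 = 1.0612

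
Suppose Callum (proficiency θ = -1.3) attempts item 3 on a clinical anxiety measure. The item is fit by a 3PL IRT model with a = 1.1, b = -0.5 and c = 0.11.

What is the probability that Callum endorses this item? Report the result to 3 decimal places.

P(θ) = c + (1 − c) · 1 / (1 + exp(−a(θ − b)))
Exponent: 1.1 × (-1.3 − (-0.5)) = -0.8800
1/(1 + e^{0.8800}) = 0.2932
P = 0.11 + 0.89 × 0.2932 = 0.3709

0.371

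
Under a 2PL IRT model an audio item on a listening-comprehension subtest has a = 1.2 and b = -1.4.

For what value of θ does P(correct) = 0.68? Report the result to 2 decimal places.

-0.77

P(θ) = 1 / (1 + exp(−a(θ − b)))
logit = ln(0.6800/0.3200) = 0.7538
θ = b + logit/(a) = -1.4 + 0.7538/1.2000 = -0.7719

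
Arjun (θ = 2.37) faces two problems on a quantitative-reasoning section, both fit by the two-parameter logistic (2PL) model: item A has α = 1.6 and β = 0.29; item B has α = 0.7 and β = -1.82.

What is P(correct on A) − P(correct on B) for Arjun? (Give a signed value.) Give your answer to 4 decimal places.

0.0159

P(θ) = 1 / (1 + exp(−α(θ − β)))
P_A = 0.9654
P_B = 0.9495
P_A − P_B = 0.0159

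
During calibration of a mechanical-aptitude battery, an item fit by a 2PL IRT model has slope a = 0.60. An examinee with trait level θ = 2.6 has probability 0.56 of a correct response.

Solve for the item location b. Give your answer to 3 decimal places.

P(θ) = 1 / (1 + exp(−a(θ − b)))
logit(0.56) = ln(0.56/0.44) = 0.2412
b = θ − logit/(a) = 2.6 − 0.2412/0.6000 = 2.1981

2.198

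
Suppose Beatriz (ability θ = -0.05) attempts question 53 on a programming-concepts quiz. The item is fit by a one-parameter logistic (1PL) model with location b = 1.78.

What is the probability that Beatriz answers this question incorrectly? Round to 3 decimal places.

P(θ) = 1 / (1 + exp(−(θ − b)))
Exponent: (-0.05 − 1.78) = -1.8300
1/(1 + e^{1.8300}) = 0.1382
P = 0.1382
P(incorrect) = 1 − 0.1382 = 0.8618

0.862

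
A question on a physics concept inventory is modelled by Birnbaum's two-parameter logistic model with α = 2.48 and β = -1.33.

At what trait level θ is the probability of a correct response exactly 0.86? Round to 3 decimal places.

P(θ) = 1 / (1 + exp(−α(θ − β)))
logit = ln(0.8600/0.1400) = 1.8153
θ = β + logit/(α) = -1.33 + 1.8153/2.4800 = -0.5980

-0.598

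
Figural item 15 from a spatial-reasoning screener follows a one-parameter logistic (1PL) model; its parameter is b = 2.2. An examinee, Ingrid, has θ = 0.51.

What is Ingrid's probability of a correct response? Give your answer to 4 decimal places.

0.1558

P(θ) = 1 / (1 + exp(−(θ − b)))
Exponent: (0.51 − 2.2) = -1.6900
1/(1 + e^{1.6900}) = 0.1558
P = 0.1558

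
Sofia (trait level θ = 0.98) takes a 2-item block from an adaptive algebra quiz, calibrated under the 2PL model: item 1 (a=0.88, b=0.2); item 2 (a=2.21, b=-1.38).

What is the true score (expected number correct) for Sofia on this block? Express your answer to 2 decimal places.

1.66

P(θ) = 1 / (1 + exp(−a(θ − b)))
P_1 = 1/(1+e^{-0.6864}) = 0.6652
P_2 = 1/(1+e^{-5.2156}) = 0.9946
E[score] = 0.6652 + 0.9946 = 1.6598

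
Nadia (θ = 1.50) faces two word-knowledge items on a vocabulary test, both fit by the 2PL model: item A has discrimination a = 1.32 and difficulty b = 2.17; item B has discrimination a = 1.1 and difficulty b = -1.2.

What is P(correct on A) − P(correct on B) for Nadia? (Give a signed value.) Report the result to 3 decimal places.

-0.659

P(θ) = 1 / (1 + exp(−a(θ − b)))
P_A = 0.2923
P_B = 0.9512
P_A − P_B = -0.6589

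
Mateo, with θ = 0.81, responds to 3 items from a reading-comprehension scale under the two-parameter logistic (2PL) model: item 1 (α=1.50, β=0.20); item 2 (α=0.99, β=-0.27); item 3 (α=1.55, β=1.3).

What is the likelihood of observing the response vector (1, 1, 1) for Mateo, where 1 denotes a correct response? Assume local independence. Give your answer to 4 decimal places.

P(θ) = 1 / (1 + exp(−α(θ − β)))
P_1 = 1/(1+e^{-0.9150}) = 0.7140
P_2 = 1/(1+e^{-1.0692}) = 0.7444
P_3 = 1/(1+e^{0.7595}) = 0.3188
L = P_1 × P_2 × P_3 = 0.7140 × 0.7444 × 0.3188 = 0.16943

0.1694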